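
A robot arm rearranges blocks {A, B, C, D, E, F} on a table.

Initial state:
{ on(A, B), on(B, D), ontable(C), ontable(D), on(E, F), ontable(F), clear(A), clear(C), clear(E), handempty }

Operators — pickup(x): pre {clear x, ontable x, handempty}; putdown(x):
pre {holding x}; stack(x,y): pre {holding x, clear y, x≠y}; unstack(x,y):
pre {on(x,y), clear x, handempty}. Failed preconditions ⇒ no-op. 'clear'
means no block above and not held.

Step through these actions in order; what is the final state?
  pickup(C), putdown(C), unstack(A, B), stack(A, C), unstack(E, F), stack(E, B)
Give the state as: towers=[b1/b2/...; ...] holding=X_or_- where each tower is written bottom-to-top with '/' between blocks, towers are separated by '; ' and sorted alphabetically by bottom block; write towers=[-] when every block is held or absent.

towers=[C/A; D/B/E; F] holding=-

step 1 (pickup(C)): towers=[D/B/A; F/E] holding=C
step 2 (putdown(C)): towers=[C; D/B/A; F/E] holding=-
step 3 (unstack(A, B)): towers=[C; D/B; F/E] holding=A
step 4 (stack(A, C)): towers=[C/A; D/B; F/E] holding=-
step 5 (unstack(E, F)): towers=[C/A; D/B; F] holding=E
step 6 (stack(E, B)): towers=[C/A; D/B/E; F] holding=-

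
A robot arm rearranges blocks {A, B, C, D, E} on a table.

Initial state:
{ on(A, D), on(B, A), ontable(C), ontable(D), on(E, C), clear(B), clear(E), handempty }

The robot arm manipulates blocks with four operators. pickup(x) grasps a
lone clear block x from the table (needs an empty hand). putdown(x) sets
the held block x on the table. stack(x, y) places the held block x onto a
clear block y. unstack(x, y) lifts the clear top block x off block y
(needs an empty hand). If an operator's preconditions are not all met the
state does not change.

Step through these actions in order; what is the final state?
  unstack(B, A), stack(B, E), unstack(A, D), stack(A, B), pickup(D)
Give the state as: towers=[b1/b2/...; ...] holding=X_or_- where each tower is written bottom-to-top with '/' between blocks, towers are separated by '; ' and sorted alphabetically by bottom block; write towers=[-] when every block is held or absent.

towers=[C/E/B/A] holding=D

step 1 (unstack(B, A)): towers=[C/E; D/A] holding=B
step 2 (stack(B, E)): towers=[C/E/B; D/A] holding=-
step 3 (unstack(A, D)): towers=[C/E/B; D] holding=A
step 4 (stack(A, B)): towers=[C/E/B/A; D] holding=-
step 5 (pickup(D)): towers=[C/E/B/A] holding=D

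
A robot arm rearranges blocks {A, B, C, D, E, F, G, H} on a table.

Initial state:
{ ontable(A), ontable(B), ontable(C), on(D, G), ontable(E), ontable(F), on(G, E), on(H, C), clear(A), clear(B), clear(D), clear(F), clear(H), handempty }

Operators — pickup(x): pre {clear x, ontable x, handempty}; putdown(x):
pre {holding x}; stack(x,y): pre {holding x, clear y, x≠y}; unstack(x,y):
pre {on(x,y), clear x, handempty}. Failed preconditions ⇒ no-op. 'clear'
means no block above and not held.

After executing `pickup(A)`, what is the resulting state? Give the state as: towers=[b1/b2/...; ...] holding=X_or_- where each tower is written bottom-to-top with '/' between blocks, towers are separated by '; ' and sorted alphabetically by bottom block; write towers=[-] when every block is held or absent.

towers=[B; C/H; E/G/D; F] holding=A

before: towers=[A; B; C/H; E/G/D; F] holding=-
pre[pickup(A)]: clear(A) yes, ontable(A) yes, handempty yes
all met → apply pickup(A)
after:  towers=[B; C/H; E/G/D; F] holding=A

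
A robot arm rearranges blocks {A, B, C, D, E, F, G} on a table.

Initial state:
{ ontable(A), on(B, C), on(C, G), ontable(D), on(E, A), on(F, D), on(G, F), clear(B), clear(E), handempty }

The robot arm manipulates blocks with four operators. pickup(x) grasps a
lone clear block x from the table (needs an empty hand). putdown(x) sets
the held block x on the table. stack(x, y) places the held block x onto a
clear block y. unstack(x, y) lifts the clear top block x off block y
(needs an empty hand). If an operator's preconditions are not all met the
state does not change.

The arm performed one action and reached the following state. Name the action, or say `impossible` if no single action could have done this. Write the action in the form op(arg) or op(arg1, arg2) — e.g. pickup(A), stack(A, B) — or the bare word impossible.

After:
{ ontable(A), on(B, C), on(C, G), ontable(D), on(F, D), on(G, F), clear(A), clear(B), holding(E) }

target: towers=[A; D/F/G/C/B] holding=E
     unstack(B, C) → towers=[A/E; D/F/G/C] holding=B
     unstack(E, A) → towers=[A; D/F/G/C/B] holding=E  ← match

unstack(E, A)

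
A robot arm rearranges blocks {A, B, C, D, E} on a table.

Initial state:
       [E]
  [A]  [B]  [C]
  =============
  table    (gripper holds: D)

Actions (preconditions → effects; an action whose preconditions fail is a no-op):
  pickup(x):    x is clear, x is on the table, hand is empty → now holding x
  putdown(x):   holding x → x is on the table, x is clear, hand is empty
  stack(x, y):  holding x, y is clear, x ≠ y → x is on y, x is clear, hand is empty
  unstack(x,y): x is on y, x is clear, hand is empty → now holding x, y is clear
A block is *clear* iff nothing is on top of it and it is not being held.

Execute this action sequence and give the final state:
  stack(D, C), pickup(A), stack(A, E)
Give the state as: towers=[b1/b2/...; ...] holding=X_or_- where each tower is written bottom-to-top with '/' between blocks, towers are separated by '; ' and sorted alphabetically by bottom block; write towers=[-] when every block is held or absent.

step 1 (stack(D, C)): towers=[A; B/E; C/D] holding=-
step 2 (pickup(A)): towers=[B/E; C/D] holding=A
step 3 (stack(A, E)): towers=[B/E/A; C/D] holding=-

towers=[B/E/A; C/D] holding=-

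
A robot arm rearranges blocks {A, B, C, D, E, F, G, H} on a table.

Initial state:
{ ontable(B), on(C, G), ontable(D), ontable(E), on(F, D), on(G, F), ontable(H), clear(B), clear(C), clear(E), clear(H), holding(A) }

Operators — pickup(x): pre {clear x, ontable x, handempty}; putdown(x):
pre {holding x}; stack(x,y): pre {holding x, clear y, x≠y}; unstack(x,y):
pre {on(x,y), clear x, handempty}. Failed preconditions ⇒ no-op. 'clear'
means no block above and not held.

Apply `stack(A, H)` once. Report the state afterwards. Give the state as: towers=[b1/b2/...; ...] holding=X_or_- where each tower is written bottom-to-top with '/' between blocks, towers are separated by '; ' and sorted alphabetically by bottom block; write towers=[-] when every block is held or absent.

before: towers=[B; D/F/G/C; E; H] holding=A
pre[stack(A, H)]: holding(A) ✓, clear(H) ✓, A≠H ✓
all met → apply stack(A, H)
after:  towers=[B; D/F/G/C; E; H/A] holding=-

towers=[B; D/F/G/C; E; H/A] holding=-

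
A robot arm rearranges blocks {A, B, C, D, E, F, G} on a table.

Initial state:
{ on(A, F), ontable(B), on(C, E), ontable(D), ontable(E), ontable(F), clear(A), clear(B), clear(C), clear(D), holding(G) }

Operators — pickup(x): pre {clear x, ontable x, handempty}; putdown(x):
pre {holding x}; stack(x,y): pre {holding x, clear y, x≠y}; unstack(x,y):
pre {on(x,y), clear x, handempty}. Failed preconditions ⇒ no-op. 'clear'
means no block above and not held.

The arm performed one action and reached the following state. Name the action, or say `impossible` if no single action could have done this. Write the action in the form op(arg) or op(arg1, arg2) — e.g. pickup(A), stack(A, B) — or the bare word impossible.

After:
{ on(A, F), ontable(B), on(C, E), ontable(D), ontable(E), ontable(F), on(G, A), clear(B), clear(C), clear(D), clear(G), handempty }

target: towers=[B; D; E/C; F/A/G] holding=-
        putdown(G) → towers=[B; D; E/C; F/A; G] holding=-
       stack(G, B) → towers=[B/G; D; E/C; F/A] holding=-
       stack(G, D) → towers=[B; D/G; E/C; F/A] holding=-
       stack(G, A) → towers=[B; D; E/C; F/A/G] holding=-  ← match
       stack(G, C) → towers=[B; D; E/C/G; F/A] holding=-

stack(G, A)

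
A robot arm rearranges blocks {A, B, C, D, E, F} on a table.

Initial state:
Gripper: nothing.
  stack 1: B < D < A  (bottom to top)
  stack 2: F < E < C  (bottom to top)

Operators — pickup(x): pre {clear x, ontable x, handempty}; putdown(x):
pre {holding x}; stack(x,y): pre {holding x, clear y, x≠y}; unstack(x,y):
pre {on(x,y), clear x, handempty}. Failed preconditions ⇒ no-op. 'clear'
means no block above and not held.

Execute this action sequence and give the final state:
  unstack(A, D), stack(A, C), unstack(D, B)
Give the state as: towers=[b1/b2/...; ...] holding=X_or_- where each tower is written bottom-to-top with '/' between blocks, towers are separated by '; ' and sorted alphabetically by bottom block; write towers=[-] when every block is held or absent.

step 1 (unstack(A, D)): towers=[B/D; F/E/C] holding=A
step 2 (stack(A, C)): towers=[B/D; F/E/C/A] holding=-
step 3 (unstack(D, B)): towers=[B; F/E/C/A] holding=D

towers=[B; F/E/C/A] holding=D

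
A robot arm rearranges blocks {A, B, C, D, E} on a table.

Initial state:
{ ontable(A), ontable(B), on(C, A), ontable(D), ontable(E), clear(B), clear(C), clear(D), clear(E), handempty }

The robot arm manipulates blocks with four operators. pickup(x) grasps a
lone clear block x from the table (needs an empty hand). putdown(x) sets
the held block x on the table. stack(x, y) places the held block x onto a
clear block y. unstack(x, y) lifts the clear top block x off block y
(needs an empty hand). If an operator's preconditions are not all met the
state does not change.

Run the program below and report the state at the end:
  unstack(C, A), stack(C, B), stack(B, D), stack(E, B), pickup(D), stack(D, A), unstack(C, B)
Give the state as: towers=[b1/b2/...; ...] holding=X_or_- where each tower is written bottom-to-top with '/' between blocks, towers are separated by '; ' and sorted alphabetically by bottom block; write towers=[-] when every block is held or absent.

step 1 (unstack(C, A)): towers=[A; B; D; E] holding=C
step 2 (stack(C, B)): towers=[A; B/C; D; E] holding=-
step 3 (stack(B, D)) [no-op]: towers=[A; B/C; D; E] holding=-
step 4 (stack(E, B)) [no-op]: towers=[A; B/C; D; E] holding=-
step 5 (pickup(D)): towers=[A; B/C; E] holding=D
step 6 (stack(D, A)): towers=[A/D; B/C; E] holding=-
step 7 (unstack(C, B)): towers=[A/D; B; E] holding=C

towers=[A/D; B; E] holding=C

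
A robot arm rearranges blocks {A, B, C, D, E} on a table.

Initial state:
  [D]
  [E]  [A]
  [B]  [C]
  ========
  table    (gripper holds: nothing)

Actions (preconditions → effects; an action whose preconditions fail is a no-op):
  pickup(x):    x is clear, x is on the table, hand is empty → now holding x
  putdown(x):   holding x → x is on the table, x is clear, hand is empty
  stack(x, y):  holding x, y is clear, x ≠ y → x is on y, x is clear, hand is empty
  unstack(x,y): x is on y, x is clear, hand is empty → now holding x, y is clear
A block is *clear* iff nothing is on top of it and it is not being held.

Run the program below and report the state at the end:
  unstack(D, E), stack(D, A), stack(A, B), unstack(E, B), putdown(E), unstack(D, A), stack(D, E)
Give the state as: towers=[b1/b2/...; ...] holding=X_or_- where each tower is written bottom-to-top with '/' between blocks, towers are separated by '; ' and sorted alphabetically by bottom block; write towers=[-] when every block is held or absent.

step 1 (unstack(D, E)): towers=[B/E; C/A] holding=D
step 2 (stack(D, A)): towers=[B/E; C/A/D] holding=-
step 3 (stack(A, B)) [no-op]: towers=[B/E; C/A/D] holding=-
step 4 (unstack(E, B)): towers=[B; C/A/D] holding=E
step 5 (putdown(E)): towers=[B; C/A/D; E] holding=-
step 6 (unstack(D, A)): towers=[B; C/A; E] holding=D
step 7 (stack(D, E)): towers=[B; C/A; E/D] holding=-

towers=[B; C/A; E/D] holding=-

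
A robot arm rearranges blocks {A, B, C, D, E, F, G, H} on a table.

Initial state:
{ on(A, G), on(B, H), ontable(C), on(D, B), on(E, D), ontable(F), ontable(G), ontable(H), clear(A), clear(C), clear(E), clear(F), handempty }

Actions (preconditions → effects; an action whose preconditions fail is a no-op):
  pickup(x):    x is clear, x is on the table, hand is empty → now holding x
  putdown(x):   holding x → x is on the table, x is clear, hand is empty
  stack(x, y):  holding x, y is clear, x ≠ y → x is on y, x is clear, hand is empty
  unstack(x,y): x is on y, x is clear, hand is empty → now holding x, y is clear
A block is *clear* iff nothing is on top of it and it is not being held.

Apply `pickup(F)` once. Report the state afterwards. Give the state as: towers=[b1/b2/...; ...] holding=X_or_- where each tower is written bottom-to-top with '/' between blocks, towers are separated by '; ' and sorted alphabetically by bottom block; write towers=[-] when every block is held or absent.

before: towers=[C; F; G/A; H/B/D/E] holding=-
pre[pickup(F)]: clear(F) ok, ontable(F) ok, handempty ok
all met → apply pickup(F)
after:  towers=[C; G/A; H/B/D/E] holding=F

towers=[C; G/A; H/B/D/E] holding=F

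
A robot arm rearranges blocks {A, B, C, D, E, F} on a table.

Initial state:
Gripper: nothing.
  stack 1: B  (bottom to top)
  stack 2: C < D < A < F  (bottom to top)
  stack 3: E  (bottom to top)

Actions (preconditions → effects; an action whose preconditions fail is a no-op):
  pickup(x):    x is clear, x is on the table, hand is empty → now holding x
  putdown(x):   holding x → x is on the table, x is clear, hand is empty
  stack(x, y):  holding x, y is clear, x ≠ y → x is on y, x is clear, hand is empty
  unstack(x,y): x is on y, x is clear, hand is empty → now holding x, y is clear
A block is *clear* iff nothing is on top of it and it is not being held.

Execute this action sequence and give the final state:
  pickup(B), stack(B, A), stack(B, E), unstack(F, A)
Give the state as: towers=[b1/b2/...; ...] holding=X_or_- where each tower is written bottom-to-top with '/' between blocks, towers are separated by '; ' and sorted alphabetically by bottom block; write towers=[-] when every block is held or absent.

step 1 (pickup(B)): towers=[C/D/A/F; E] holding=B
step 2 (stack(B, A)) [no-op]: towers=[C/D/A/F; E] holding=B
step 3 (stack(B, E)): towers=[C/D/A/F; E/B] holding=-
step 4 (unstack(F, A)): towers=[C/D/A; E/B] holding=F

towers=[C/D/A; E/B] holding=F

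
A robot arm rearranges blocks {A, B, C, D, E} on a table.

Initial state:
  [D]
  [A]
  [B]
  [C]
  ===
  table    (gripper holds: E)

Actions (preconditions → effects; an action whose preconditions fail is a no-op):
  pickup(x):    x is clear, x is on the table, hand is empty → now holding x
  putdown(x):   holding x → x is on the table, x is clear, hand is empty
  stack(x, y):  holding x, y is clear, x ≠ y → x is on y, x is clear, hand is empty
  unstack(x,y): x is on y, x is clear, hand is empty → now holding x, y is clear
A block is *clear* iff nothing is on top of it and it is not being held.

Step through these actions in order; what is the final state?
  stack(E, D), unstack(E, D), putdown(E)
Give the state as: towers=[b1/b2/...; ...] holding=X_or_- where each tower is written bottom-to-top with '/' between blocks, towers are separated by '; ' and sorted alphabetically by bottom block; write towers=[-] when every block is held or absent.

towers=[C/B/A/D; E] holding=-

step 1 (stack(E, D)): towers=[C/B/A/D/E] holding=-
step 2 (unstack(E, D)): towers=[C/B/A/D] holding=E
step 3 (putdown(E)): towers=[C/B/A/D; E] holding=-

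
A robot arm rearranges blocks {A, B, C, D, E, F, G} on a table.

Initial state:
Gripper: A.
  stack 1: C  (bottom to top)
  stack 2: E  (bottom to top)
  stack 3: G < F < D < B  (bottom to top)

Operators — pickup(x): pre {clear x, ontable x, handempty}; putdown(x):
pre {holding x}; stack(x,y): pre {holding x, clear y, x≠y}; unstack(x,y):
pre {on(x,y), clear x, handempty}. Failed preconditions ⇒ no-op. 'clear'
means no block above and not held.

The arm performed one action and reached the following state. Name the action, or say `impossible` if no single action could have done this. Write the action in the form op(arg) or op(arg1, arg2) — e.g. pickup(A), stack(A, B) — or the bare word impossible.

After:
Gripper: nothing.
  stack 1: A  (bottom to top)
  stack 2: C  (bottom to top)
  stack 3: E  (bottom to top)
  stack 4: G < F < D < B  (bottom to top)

putdown(A)

target: towers=[A; C; E; G/F/D/B] holding=-
        putdown(A) → towers=[A; C; E; G/F/D/B] holding=-  ← match
       stack(A, B) → towers=[C; E; G/F/D/B/A] holding=-
       stack(A, E) → towers=[C; E/A; G/F/D/B] holding=-
       stack(A, C) → towers=[C/A; E; G/F/D/B] holding=-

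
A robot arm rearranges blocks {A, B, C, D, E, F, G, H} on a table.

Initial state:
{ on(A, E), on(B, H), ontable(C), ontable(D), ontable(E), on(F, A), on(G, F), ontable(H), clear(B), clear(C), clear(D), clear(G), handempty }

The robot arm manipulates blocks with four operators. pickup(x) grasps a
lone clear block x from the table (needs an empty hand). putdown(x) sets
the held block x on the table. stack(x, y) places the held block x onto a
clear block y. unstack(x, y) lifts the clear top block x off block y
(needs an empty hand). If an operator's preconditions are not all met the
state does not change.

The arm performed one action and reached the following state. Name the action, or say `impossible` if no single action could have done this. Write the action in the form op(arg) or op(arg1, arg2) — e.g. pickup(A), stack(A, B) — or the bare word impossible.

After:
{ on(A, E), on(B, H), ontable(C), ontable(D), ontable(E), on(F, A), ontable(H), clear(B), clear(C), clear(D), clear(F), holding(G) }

target: towers=[C; D; E/A/F; H/B] holding=G
     unstack(G, F) → towers=[C; D; E/A/F; H/B] holding=G  ← match
     unstack(B, H) → towers=[C; D; E/A/F/G; H] holding=B
         pickup(D) → towers=[C; E/A/F/G; H/B] holding=D
         pickup(C) → towers=[D; E/A/F/G; H/B] holding=C

unstack(G, F)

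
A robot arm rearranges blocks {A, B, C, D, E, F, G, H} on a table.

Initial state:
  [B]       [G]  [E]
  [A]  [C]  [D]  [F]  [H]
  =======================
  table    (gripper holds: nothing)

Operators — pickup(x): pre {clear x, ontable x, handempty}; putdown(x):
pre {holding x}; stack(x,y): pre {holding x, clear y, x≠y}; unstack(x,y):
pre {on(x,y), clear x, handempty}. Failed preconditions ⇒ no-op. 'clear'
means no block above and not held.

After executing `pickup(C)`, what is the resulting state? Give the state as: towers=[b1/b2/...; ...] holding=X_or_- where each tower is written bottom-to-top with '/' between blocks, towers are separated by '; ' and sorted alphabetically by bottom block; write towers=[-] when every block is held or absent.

towers=[A/B; D/G; F/E; H] holding=C

before: towers=[A/B; C; D/G; F/E; H] holding=-
pre[pickup(C)]: clear(C) yes, ontable(C) yes, handempty yes
all met → apply pickup(C)
after:  towers=[A/B; D/G; F/E; H] holding=C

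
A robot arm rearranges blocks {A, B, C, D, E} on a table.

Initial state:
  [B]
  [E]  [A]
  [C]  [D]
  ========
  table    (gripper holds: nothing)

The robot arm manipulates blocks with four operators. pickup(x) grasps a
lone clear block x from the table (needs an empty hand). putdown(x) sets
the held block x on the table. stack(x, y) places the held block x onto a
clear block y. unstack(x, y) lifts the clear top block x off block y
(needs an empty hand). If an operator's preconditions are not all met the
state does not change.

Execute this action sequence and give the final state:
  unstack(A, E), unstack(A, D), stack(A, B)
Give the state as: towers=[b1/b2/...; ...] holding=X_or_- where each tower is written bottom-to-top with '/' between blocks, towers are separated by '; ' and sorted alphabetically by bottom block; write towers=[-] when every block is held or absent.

step 1 (unstack(A, E)) [no-op]: towers=[C/E/B; D/A] holding=-
step 2 (unstack(A, D)): towers=[C/E/B; D] holding=A
step 3 (stack(A, B)): towers=[C/E/B/A; D] holding=-

towers=[C/E/B/A; D] holding=-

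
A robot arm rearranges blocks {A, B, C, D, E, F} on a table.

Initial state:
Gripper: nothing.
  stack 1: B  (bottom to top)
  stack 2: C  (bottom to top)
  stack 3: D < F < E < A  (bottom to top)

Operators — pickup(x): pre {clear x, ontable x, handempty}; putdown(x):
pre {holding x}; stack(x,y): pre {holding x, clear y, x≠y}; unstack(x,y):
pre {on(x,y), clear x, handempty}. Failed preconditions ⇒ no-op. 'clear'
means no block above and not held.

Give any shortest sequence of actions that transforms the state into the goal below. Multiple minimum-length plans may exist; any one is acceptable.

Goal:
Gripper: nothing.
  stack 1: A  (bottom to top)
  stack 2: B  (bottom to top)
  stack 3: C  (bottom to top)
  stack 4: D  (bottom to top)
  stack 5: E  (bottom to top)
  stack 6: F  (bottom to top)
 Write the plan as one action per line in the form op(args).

unstack(A, E)
putdown(A)
unstack(E, F)
putdown(E)
unstack(F, D)
putdown(F)

step 1 (unstack(A, E)): towers=[B; C; D/F/E] holding=A
step 2 (putdown(A)): towers=[A; B; C; D/F/E] holding=-
step 3 (unstack(E, F)): towers=[A; B; C; D/F] holding=E
step 4 (putdown(E)): towers=[A; B; C; D/F; E] holding=-
step 5 (unstack(F, D)): towers=[A; B; C; D; E] holding=F
step 6 (putdown(F)): towers=[A; B; C; D; E; F] holding=-
goal check: towers=[A; B; C; D; E; F] holding=- — reached (length 6, optimal by BFS)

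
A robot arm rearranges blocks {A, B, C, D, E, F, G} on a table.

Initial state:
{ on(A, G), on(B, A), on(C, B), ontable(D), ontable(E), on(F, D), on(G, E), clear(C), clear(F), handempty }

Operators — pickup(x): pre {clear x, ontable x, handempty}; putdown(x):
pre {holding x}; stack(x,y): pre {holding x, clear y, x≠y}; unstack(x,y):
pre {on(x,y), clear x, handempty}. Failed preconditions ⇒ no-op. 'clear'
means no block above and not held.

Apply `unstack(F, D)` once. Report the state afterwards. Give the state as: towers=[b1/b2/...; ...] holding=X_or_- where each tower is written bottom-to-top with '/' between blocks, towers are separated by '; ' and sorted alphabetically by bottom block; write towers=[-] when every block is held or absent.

before: towers=[D/F; E/G/A/B/C] holding=-
pre[unstack(F, D)]: on(F,D) yes, clear(F) yes, handempty yes
all met → apply unstack(F, D)
after:  towers=[D; E/G/A/B/C] holding=F

towers=[D; E/G/A/B/C] holding=F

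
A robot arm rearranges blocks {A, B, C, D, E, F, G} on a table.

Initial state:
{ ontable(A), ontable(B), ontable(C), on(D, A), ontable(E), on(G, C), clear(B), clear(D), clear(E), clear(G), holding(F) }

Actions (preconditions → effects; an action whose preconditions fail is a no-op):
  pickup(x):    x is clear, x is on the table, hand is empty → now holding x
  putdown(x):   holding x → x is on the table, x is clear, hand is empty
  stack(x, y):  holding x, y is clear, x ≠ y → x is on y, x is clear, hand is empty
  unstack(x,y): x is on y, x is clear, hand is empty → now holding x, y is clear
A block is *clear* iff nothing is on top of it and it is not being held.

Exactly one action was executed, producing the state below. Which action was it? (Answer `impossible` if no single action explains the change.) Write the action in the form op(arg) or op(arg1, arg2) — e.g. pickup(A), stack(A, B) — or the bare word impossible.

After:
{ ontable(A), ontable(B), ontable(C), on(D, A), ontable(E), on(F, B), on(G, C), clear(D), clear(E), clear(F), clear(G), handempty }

target: towers=[A/D; B/F; C/G; E] holding=-
        putdown(F) → towers=[A/D; B; C/G; E; F] holding=-
       stack(F, B) → towers=[A/D; B/F; C/G; E] holding=-  ← match
       stack(F, G) → towers=[A/D; B; C/G/F; E] holding=-
       stack(F, D) → towers=[A/D/F; B; C/G; E] holding=-
       stack(F, E) → towers=[A/D; B; C/G; E/F] holding=-

stack(F, B)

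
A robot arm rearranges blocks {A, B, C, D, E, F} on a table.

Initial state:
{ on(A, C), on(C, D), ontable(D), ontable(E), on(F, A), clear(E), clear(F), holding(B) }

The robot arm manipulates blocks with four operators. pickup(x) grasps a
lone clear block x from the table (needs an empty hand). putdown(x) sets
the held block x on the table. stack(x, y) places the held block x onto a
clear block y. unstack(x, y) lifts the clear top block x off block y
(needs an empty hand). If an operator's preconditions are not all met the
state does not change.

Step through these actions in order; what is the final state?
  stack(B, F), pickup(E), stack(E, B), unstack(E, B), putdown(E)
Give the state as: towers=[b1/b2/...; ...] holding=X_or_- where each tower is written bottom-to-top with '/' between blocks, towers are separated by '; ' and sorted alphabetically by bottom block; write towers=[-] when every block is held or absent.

towers=[D/C/A/F/B; E] holding=-

step 1 (stack(B, F)): towers=[D/C/A/F/B; E] holding=-
step 2 (pickup(E)): towers=[D/C/A/F/B] holding=E
step 3 (stack(E, B)): towers=[D/C/A/F/B/E] holding=-
step 4 (unstack(E, B)): towers=[D/C/A/F/B] holding=E
step 5 (putdown(E)): towers=[D/C/A/F/B; E] holding=-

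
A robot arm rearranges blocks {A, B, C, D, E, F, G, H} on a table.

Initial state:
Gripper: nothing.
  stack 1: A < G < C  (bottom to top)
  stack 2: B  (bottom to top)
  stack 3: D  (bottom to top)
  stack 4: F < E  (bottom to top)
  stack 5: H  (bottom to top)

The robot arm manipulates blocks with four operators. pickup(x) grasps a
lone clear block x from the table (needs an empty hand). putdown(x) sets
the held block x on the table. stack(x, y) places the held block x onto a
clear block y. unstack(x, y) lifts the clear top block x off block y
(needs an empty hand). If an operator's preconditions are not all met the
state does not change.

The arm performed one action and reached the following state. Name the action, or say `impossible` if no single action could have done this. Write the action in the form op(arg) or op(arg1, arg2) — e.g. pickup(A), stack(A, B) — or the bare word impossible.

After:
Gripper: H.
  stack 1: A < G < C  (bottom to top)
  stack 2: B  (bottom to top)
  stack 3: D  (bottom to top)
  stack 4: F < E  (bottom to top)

target: towers=[A/G/C; B; D; F/E] holding=H
     unstack(E, F) → towers=[A/G/C; B; D; F; H] holding=E
         pickup(H) → towers=[A/G/C; B; D; F/E] holding=H  ← match
         pickup(B) → towers=[A/G/C; D; F/E; H] holding=B
         pickup(D) → towers=[A/G/C; B; F/E; H] holding=D
     unstack(C, G) → towers=[A/G; B; D; F/E; H] holding=C

pickup(H)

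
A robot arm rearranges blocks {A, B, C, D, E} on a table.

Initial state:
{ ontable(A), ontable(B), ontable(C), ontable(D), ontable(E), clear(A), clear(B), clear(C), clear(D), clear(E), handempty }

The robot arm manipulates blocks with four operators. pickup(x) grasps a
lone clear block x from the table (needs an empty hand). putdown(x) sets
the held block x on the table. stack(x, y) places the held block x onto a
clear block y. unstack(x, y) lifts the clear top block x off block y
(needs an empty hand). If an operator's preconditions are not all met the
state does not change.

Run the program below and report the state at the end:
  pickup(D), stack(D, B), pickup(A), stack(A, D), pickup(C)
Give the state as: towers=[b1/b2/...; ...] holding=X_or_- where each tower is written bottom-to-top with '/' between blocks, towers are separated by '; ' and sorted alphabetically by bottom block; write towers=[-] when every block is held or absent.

towers=[B/D/A; E] holding=C

step 1 (pickup(D)): towers=[A; B; C; E] holding=D
step 2 (stack(D, B)): towers=[A; B/D; C; E] holding=-
step 3 (pickup(A)): towers=[B/D; C; E] holding=A
step 4 (stack(A, D)): towers=[B/D/A; C; E] holding=-
step 5 (pickup(C)): towers=[B/D/A; E] holding=C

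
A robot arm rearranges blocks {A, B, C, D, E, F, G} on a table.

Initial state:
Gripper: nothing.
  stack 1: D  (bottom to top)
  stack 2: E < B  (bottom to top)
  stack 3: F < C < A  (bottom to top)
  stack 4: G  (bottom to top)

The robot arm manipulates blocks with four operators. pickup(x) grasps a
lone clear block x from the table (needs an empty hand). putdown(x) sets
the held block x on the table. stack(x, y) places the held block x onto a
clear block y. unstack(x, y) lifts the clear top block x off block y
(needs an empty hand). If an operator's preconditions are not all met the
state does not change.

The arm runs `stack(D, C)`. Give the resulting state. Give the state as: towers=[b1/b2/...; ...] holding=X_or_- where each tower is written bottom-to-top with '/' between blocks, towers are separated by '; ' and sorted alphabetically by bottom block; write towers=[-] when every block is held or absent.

before: towers=[D; E/B; F/C/A; G] holding=-
pre[stack(D, C)]: holding(D) ✗, clear(C) ✗, D≠C ✓
holding(D), clear(C) unmet → stack(D, C) is a no-op
after:  towers=[D; E/B; F/C/A; G] holding=-

towers=[D; E/B; F/C/A; G] holding=-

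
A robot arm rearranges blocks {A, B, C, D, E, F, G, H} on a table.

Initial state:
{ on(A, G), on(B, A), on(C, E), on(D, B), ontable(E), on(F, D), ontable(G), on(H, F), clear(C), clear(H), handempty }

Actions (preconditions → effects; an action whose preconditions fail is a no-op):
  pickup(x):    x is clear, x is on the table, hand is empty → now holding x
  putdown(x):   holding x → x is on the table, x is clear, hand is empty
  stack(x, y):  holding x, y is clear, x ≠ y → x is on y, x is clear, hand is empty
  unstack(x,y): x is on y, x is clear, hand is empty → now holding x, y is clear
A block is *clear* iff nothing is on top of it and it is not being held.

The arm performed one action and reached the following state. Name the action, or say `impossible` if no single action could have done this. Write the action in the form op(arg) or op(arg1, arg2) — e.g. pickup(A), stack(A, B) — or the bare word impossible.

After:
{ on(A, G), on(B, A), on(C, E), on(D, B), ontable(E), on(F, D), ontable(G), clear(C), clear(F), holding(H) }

target: towers=[E/C; G/A/B/D/F] holding=H
     unstack(H, F) → towers=[E/C; G/A/B/D/F] holding=H  ← match
     unstack(C, E) → towers=[E; G/A/B/D/F/H] holding=C

unstack(H, F)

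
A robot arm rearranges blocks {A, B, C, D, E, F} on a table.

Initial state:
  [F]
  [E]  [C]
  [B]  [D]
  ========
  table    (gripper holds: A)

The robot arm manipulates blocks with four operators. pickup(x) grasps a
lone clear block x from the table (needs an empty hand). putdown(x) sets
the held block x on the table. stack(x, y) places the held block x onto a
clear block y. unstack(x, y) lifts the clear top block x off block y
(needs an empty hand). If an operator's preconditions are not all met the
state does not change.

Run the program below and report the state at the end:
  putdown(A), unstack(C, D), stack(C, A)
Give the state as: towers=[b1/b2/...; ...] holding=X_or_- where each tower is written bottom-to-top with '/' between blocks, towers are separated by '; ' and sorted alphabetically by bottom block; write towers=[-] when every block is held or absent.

step 1 (putdown(A)): towers=[A; B/E/F; D/C] holding=-
step 2 (unstack(C, D)): towers=[A; B/E/F; D] holding=C
step 3 (stack(C, A)): towers=[A/C; B/E/F; D] holding=-

towers=[A/C; B/E/F; D] holding=-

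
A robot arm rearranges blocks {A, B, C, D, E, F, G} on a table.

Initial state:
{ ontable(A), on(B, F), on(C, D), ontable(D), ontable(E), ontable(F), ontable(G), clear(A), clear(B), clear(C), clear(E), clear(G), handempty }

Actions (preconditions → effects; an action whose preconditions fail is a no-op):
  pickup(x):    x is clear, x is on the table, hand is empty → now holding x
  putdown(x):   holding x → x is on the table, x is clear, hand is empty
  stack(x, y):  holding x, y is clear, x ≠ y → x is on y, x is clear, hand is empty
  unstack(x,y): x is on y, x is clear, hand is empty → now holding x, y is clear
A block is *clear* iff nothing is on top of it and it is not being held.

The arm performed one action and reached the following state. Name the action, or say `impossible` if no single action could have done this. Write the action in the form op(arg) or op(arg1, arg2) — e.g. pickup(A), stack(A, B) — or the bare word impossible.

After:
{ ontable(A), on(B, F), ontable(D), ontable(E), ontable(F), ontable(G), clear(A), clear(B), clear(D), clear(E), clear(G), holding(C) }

unstack(C, D)

target: towers=[A; D; E; F/B; G] holding=C
     unstack(B, F) → towers=[A; D/C; E; F; G] holding=B
         pickup(G) → towers=[A; D/C; E; F/B] holding=G
         pickup(A) → towers=[D/C; E; F/B; G] holding=A
         pickup(E) → towers=[A; D/C; F/B; G] holding=E
     unstack(C, D) → towers=[A; D; E; F/B; G] holding=C  ← match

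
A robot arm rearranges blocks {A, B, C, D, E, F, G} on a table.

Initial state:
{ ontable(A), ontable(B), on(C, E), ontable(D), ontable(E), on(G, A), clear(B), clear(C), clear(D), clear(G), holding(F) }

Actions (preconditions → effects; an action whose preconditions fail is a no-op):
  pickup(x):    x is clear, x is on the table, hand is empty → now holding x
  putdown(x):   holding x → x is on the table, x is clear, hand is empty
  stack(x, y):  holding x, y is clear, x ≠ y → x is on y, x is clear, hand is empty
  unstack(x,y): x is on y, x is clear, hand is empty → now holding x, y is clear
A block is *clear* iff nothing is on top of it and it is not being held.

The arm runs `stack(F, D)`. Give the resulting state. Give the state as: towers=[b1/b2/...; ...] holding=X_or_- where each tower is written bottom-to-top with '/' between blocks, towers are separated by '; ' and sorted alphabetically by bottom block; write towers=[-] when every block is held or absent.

before: towers=[A/G; B; D; E/C] holding=F
pre[stack(F, D)]: holding(F) ok, clear(D) ok, F≠D ok
all met → apply stack(F, D)
after:  towers=[A/G; B; D/F; E/C] holding=-

towers=[A/G; B; D/F; E/C] holding=-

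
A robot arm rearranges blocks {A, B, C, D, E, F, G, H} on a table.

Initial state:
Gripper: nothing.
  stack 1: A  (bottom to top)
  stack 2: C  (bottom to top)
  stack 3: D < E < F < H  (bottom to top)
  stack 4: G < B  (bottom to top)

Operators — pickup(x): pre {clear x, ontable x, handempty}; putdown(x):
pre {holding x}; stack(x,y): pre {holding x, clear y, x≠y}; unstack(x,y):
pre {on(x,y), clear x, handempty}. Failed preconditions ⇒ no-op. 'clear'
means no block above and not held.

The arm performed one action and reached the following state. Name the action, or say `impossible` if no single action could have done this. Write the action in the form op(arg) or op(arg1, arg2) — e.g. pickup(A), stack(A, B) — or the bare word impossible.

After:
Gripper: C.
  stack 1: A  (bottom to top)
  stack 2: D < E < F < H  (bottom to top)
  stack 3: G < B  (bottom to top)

target: towers=[A; D/E/F/H; G/B] holding=C
         pickup(A) → towers=[C; D/E/F/H; G/B] holding=A
     unstack(H, F) → towers=[A; C; D/E/F; G/B] holding=H
     unstack(B, G) → towers=[A; C; D/E/F/H; G] holding=B
         pickup(C) → towers=[A; D/E/F/H; G/B] holding=C  ← match

pickup(C)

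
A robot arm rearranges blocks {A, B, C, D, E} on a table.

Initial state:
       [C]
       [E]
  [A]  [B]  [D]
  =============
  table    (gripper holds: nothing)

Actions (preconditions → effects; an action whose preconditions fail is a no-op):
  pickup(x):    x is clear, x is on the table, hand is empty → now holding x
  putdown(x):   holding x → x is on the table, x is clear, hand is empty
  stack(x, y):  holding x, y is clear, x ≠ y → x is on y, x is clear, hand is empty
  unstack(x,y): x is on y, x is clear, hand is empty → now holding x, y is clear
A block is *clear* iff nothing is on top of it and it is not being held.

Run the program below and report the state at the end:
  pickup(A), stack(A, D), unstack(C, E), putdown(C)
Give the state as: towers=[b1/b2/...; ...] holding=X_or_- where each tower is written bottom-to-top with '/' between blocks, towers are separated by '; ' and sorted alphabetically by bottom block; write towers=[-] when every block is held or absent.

towers=[B/E; C; D/A] holding=-

step 1 (pickup(A)): towers=[B/E/C; D] holding=A
step 2 (stack(A, D)): towers=[B/E/C; D/A] holding=-
step 3 (unstack(C, E)): towers=[B/E; D/A] holding=C
step 4 (putdown(C)): towers=[B/E; C; D/A] holding=-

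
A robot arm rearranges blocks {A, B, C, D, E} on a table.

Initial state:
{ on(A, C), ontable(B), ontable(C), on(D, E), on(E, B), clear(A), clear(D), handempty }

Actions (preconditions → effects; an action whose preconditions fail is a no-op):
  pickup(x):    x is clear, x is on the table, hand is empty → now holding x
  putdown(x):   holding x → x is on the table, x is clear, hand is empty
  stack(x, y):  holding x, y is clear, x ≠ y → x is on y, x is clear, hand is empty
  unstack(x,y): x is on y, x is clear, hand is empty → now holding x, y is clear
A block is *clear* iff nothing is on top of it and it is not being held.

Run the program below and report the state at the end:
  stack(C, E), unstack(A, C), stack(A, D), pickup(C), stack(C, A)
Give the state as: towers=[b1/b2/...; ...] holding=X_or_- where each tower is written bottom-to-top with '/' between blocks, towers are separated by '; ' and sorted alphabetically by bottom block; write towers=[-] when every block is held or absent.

step 1 (stack(C, E)) [no-op]: towers=[B/E/D; C/A] holding=-
step 2 (unstack(A, C)): towers=[B/E/D; C] holding=A
step 3 (stack(A, D)): towers=[B/E/D/A; C] holding=-
step 4 (pickup(C)): towers=[B/E/D/A] holding=C
step 5 (stack(C, A)): towers=[B/E/D/A/C] holding=-

towers=[B/E/D/A/C] holding=-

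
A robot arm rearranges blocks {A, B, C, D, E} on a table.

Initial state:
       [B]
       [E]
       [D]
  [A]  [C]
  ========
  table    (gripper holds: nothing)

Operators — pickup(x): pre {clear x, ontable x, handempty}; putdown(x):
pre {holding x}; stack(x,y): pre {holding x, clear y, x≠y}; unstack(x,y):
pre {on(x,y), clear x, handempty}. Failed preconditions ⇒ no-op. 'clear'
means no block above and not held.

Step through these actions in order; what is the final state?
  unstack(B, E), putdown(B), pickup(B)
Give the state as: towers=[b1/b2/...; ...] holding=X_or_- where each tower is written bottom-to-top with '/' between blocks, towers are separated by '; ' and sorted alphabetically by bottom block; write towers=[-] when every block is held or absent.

step 1 (unstack(B, E)): towers=[A; C/D/E] holding=B
step 2 (putdown(B)): towers=[A; B; C/D/E] holding=-
step 3 (pickup(B)): towers=[A; C/D/E] holding=B

towers=[A; C/D/E] holding=B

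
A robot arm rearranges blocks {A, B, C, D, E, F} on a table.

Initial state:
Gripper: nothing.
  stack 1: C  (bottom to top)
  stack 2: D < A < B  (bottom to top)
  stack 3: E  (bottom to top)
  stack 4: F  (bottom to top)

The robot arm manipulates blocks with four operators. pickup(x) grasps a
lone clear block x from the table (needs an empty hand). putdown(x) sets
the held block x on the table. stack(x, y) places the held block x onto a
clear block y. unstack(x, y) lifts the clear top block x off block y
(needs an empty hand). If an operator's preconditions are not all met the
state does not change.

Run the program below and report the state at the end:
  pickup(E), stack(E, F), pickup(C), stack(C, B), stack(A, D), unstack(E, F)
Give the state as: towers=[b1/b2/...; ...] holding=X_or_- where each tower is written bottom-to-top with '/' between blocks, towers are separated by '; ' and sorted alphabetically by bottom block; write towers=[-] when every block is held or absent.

step 1 (pickup(E)): towers=[C; D/A/B; F] holding=E
step 2 (stack(E, F)): towers=[C; D/A/B; F/E] holding=-
step 3 (pickup(C)): towers=[D/A/B; F/E] holding=C
step 4 (stack(C, B)): towers=[D/A/B/C; F/E] holding=-
step 5 (stack(A, D)) [no-op]: towers=[D/A/B/C; F/E] holding=-
step 6 (unstack(E, F)): towers=[D/A/B/C; F] holding=E

towers=[D/A/B/C; F] holding=E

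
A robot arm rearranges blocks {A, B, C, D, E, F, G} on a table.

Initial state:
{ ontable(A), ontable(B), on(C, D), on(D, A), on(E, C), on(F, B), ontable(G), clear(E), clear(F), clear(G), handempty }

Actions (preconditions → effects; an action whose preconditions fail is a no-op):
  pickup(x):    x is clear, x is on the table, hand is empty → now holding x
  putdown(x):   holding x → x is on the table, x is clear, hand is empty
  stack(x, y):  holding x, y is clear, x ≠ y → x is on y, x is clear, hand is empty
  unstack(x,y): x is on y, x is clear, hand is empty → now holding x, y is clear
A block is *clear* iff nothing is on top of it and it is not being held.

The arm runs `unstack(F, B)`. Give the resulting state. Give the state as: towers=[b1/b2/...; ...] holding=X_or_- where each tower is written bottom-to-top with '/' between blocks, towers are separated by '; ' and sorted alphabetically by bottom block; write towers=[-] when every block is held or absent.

towers=[A/D/C/E; B; G] holding=F

before: towers=[A/D/C/E; B/F; G] holding=-
pre[unstack(F, B)]: on(F,B) ✓, clear(F) ✓, handempty ✓
all met → apply unstack(F, B)
after:  towers=[A/D/C/E; B; G] holding=F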